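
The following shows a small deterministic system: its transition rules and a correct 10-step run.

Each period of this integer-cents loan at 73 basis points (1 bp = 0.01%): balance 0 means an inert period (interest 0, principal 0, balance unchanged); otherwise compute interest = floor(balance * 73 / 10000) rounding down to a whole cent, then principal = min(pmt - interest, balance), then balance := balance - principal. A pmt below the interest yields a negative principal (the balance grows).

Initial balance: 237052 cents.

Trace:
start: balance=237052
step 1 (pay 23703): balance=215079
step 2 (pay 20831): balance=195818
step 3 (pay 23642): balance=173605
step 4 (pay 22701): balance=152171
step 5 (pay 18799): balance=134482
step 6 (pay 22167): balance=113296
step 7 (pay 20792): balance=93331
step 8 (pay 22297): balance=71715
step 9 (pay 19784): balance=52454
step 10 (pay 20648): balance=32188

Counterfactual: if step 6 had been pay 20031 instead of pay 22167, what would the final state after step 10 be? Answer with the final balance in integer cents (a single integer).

34387

(re-executing from step 6 with the substitution; state before step 6: balance=134482)
step 6 (pay 20031): balance=115432
step 7 (pay 20792): balance=95482
step 8 (pay 22297): balance=73882
step 9 (pay 19784): balance=54637
step 10 (pay 20648): balance=34387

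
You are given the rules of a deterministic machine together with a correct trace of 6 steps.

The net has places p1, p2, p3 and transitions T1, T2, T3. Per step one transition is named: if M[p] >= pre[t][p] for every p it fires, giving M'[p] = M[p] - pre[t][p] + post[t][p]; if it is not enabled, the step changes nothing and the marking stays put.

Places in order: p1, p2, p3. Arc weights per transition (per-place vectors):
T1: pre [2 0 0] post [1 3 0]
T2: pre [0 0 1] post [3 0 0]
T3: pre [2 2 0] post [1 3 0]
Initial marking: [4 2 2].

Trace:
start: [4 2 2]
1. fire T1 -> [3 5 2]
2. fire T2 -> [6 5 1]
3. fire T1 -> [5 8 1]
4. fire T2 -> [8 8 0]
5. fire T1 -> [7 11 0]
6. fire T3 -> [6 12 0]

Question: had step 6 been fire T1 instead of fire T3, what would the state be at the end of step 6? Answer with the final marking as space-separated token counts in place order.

6 14 0

(re-executing from step 6 with the substitution; state before step 6: [7 11 0])
6. fire T1 -> [6 14 0]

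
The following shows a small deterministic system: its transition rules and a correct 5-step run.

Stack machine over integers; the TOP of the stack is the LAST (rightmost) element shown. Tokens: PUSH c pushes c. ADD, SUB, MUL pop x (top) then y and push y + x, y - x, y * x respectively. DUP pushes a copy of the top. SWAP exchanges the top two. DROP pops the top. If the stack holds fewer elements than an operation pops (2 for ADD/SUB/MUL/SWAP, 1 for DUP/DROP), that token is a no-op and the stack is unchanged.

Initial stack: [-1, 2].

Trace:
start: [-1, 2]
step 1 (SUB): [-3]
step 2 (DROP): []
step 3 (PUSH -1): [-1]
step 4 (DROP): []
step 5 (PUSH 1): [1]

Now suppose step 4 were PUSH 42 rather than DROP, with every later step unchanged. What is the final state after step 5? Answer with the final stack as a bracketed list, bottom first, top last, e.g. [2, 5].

[-1, 42, 1]

(re-executing from step 4 with the substitution; state before step 4: [-1])
step 4 (PUSH 42): [-1, 42]
step 5 (PUSH 1): [-1, 42, 1]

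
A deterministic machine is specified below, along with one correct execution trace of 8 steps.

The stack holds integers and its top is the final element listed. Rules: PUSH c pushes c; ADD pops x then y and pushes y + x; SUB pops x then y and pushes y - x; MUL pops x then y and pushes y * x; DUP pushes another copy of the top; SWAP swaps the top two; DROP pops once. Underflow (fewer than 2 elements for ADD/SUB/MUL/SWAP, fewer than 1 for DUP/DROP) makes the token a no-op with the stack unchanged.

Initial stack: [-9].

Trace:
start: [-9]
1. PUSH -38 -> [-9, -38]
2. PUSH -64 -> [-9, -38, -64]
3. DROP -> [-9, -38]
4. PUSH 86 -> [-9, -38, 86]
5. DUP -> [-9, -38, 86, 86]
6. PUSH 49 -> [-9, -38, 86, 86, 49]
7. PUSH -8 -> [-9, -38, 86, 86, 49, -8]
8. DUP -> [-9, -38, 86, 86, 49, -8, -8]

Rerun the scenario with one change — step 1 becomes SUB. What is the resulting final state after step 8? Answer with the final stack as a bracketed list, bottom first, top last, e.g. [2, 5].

[-9, 86, 86, 49, -8, -8]

(re-executing from step 1 with the substitution; state before step 1: [-9])
1. SUB -> [-9]
2. PUSH -64 -> [-9, -64]
3. DROP -> [-9]
4. PUSH 86 -> [-9, 86]
5. DUP -> [-9, 86, 86]
6. PUSH 49 -> [-9, 86, 86, 49]
7. PUSH -8 -> [-9, 86, 86, 49, -8]
8. DUP -> [-9, 86, 86, 49, -8, -8]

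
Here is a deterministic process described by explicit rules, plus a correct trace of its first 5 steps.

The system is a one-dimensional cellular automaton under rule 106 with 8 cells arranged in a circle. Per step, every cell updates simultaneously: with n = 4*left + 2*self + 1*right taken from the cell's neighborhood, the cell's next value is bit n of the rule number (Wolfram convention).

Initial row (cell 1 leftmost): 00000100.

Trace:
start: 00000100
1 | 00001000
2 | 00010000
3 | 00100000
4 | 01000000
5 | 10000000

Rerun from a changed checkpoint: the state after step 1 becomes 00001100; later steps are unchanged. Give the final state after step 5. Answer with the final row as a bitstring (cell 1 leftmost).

11001000

state after step 1 := 00001100
2 | 00011100
3 | 00110100
4 | 01111000
5 | 11001000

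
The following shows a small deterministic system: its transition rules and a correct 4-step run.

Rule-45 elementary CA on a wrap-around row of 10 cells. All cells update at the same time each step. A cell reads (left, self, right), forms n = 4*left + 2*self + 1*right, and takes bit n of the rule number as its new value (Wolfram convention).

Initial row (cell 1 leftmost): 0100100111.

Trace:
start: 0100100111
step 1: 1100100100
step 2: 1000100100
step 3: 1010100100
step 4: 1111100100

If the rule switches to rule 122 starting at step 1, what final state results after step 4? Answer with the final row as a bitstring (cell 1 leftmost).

(re-executing steps 1..4 under rule 122; state before step 1: 0100100111)
step 1: 1011011101
step 2: 1111110111
step 3: 0000011100
step 4: 0000110110

0000110110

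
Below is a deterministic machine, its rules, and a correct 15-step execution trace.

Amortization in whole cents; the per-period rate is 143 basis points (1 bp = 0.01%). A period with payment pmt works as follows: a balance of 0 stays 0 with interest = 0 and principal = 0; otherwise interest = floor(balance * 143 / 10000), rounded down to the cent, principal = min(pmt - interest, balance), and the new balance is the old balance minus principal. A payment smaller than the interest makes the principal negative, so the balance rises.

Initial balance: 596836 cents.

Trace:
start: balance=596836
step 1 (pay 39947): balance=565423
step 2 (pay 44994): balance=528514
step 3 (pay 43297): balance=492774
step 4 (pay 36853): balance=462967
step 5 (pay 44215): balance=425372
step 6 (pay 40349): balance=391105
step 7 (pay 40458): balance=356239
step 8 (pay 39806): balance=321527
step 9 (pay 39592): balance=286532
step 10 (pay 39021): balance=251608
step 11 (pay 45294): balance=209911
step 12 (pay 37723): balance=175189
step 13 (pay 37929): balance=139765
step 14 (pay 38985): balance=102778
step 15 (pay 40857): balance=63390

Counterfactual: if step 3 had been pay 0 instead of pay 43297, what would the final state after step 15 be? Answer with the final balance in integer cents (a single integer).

(re-executing from step 3 with the substitution; state before step 3: balance=528514)
step 3 (pay 0): balance=536071
step 4 (pay 36853): balance=506883
step 5 (pay 44215): balance=469916
step 6 (pay 40349): balance=436286
step 7 (pay 40458): balance=402066
step 8 (pay 39806): balance=368009
step 9 (pay 39592): balance=333679
step 10 (pay 39021): balance=299429
step 11 (pay 45294): balance=258416
step 12 (pay 37723): balance=224388
step 13 (pay 37929): balance=189667
step 14 (pay 38985): balance=153394
step 15 (pay 40857): balance=114730

114730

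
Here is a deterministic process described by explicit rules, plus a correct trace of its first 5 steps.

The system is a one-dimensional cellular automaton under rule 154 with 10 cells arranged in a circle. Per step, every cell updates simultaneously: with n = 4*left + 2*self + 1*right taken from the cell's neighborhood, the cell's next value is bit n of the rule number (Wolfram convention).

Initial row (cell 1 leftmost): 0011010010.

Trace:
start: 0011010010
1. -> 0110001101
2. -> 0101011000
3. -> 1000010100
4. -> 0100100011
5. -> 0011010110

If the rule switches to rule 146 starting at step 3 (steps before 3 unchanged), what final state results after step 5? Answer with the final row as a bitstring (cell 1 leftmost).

0010010000

(re-executing steps 3..5 under rule 146; state before step 3: 0101011000)
3. -> 1000000100
4. -> 0100001011
5. -> 0010010000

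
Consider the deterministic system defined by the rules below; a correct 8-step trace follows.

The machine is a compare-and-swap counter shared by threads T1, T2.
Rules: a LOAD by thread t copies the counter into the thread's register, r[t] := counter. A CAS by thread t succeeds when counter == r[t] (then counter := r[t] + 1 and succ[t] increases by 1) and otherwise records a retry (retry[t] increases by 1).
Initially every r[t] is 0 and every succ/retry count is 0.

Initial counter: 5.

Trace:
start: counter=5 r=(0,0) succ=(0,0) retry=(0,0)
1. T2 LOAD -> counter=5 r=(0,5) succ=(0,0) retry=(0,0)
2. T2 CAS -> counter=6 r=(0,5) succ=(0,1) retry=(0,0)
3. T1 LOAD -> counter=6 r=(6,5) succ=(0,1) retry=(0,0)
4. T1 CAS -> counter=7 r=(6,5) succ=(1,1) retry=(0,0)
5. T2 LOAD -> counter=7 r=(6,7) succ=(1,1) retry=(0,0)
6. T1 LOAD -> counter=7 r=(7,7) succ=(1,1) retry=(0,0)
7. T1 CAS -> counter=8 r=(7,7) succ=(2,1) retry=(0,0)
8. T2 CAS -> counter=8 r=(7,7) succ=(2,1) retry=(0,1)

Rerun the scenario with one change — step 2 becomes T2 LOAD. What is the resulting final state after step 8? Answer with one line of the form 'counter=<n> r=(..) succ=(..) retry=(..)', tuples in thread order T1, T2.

counter=7 r=(6,6) succ=(2,0) retry=(0,1)

(re-executing from step 2 with the substitution; state before step 2: counter=5 r=(0,5) succ=(0,0) retry=(0,0))
2. T2 LOAD -> counter=5 r=(0,5) succ=(0,0) retry=(0,0)
3. T1 LOAD -> counter=5 r=(5,5) succ=(0,0) retry=(0,0)
4. T1 CAS -> counter=6 r=(5,5) succ=(1,0) retry=(0,0)
5. T2 LOAD -> counter=6 r=(5,6) succ=(1,0) retry=(0,0)
6. T1 LOAD -> counter=6 r=(6,6) succ=(1,0) retry=(0,0)
7. T1 CAS -> counter=7 r=(6,6) succ=(2,0) retry=(0,0)
8. T2 CAS -> counter=7 r=(6,6) succ=(2,0) retry=(0,1)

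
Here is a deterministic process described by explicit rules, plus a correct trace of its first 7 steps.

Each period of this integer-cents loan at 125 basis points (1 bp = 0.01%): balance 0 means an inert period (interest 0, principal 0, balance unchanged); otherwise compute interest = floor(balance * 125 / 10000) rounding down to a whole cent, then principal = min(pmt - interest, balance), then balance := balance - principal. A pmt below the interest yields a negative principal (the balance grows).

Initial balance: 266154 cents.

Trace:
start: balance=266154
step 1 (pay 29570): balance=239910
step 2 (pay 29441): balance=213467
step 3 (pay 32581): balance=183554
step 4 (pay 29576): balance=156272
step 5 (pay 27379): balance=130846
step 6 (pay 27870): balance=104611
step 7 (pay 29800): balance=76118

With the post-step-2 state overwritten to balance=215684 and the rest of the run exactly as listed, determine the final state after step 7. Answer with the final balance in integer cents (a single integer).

78477

state after step 2 := balance=215684
step 3 (pay 32581): balance=185799
step 4 (pay 29576): balance=158545
step 5 (pay 27379): balance=133147
step 6 (pay 27870): balance=106941
step 7 (pay 29800): balance=78477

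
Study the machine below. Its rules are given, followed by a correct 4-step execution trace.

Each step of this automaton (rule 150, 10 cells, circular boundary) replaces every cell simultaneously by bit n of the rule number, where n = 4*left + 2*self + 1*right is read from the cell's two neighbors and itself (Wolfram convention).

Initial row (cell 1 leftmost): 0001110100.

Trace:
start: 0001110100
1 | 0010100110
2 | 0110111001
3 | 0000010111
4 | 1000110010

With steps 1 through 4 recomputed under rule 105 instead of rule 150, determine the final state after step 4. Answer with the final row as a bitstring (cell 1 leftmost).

1000110010

(re-executing steps 1..4 under rule 105; state before step 1: 0001110100)
1 | 1101011001
2 | 0110111001
3 | 1111101000
4 | 1000110010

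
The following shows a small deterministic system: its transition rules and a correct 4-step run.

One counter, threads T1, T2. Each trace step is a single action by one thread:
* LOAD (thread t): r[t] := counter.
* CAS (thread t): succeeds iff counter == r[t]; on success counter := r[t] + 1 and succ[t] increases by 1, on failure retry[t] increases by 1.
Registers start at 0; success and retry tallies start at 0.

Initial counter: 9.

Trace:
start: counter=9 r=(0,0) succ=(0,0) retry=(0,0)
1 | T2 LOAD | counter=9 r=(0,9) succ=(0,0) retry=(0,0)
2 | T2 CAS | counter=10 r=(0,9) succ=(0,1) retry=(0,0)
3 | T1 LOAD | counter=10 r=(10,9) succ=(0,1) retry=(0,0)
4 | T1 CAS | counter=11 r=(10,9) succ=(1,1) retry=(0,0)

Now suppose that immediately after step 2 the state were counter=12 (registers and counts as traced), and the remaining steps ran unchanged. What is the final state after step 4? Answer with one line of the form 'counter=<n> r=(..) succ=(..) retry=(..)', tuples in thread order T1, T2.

state after step 2 := counter=12 r=(0,9) succ=(0,1) retry=(0,0)
3 | T1 LOAD | counter=12 r=(12,9) succ=(0,1) retry=(0,0)
4 | T1 CAS | counter=13 r=(12,9) succ=(1,1) retry=(0,0)

counter=13 r=(12,9) succ=(1,1) retry=(0,0)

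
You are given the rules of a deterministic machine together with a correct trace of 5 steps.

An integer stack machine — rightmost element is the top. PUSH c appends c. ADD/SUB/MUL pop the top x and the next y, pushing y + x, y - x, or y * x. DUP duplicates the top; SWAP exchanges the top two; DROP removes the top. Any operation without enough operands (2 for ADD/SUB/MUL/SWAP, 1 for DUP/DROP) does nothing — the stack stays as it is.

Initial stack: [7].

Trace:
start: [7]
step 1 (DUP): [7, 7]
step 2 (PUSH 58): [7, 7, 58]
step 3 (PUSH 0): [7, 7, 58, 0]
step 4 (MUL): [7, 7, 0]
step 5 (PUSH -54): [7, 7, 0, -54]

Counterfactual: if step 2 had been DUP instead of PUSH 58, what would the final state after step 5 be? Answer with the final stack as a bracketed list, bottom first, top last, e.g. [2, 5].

[7, 7, 0, -54]

(re-executing from step 2 with the substitution; state before step 2: [7, 7])
step 2 (DUP): [7, 7, 7]
step 3 (PUSH 0): [7, 7, 7, 0]
step 4 (MUL): [7, 7, 0]
step 5 (PUSH -54): [7, 7, 0, -54]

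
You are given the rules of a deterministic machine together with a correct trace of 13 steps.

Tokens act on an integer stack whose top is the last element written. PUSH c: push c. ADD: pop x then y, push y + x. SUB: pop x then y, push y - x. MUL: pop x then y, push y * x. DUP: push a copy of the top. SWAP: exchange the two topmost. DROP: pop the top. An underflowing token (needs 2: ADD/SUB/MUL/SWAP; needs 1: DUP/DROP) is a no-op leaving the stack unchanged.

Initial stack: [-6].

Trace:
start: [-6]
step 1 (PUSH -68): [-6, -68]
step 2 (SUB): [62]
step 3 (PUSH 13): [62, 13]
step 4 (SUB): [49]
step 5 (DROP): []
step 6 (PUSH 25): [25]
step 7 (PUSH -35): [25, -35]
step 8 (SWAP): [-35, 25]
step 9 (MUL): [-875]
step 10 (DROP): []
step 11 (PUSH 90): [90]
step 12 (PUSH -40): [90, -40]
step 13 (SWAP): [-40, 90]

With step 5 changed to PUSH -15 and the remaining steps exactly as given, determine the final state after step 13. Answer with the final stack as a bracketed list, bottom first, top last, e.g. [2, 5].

[49, -15, -40, 90]

(re-executing from step 5 with the substitution; state before step 5: [49])
step 5 (PUSH -15): [49, -15]
step 6 (PUSH 25): [49, -15, 25]
step 7 (PUSH -35): [49, -15, 25, -35]
step 8 (SWAP): [49, -15, -35, 25]
step 9 (MUL): [49, -15, -875]
step 10 (DROP): [49, -15]
step 11 (PUSH 90): [49, -15, 90]
step 12 (PUSH -40): [49, -15, 90, -40]
step 13 (SWAP): [49, -15, -40, 90]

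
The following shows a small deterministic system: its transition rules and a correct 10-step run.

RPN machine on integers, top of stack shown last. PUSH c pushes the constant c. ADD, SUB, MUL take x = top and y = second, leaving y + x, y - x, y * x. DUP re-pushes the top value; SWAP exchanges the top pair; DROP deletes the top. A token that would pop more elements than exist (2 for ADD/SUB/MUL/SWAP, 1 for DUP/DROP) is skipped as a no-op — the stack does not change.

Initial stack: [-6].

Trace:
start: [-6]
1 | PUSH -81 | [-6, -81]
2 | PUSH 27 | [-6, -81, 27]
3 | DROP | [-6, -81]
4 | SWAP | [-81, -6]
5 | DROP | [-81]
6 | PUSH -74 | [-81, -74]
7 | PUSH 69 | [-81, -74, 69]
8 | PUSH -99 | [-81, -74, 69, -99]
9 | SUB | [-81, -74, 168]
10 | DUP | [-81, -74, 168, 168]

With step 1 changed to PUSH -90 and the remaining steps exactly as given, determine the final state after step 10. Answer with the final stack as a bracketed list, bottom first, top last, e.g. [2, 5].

[-90, -74, 168, 168]

(re-executing from step 1 with the substitution; state before step 1: [-6])
1 | PUSH -90 | [-6, -90]
2 | PUSH 27 | [-6, -90, 27]
3 | DROP | [-6, -90]
4 | SWAP | [-90, -6]
5 | DROP | [-90]
6 | PUSH -74 | [-90, -74]
7 | PUSH 69 | [-90, -74, 69]
8 | PUSH -99 | [-90, -74, 69, -99]
9 | SUB | [-90, -74, 168]
10 | DUP | [-90, -74, 168, 168]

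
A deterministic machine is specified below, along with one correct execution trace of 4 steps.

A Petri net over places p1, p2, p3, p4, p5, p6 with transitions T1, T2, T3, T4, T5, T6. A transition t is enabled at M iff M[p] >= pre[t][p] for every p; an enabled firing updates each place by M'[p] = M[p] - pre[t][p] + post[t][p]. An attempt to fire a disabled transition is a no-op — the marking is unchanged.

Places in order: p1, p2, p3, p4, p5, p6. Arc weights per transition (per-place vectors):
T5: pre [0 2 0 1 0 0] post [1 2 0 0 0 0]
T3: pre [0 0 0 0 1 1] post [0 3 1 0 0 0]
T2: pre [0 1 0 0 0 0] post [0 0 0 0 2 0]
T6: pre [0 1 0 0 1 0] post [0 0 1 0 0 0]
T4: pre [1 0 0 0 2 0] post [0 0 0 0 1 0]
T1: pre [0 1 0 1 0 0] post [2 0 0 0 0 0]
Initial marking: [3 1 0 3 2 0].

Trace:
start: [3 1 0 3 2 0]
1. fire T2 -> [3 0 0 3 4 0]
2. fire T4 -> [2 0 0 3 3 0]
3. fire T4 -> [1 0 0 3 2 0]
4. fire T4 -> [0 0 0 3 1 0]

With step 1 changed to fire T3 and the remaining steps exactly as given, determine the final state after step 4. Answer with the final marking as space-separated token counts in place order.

(re-executing from step 1 with the substitution; state before step 1: [3 1 0 3 2 0])
1. fire T3 -> [3 1 0 3 2 0]
2. fire T4 -> [2 1 0 3 1 0]
3. fire T4 -> [2 1 0 3 1 0]
4. fire T4 -> [2 1 0 3 1 0]

2 1 0 3 1 0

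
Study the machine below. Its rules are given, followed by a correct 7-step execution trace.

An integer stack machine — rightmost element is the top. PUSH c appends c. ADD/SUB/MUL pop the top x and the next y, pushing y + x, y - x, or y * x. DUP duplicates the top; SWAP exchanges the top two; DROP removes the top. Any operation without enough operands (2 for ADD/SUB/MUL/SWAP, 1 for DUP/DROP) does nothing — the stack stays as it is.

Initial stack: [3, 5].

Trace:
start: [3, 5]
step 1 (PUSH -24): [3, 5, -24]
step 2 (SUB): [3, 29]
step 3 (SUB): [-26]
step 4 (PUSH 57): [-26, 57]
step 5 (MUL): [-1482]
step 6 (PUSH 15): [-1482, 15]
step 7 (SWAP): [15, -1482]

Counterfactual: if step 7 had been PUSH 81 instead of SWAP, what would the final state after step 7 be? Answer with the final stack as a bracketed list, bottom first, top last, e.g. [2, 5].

[-1482, 15, 81]

(re-executing from step 7 with the substitution; state before step 7: [-1482, 15])
step 7 (PUSH 81): [-1482, 15, 81]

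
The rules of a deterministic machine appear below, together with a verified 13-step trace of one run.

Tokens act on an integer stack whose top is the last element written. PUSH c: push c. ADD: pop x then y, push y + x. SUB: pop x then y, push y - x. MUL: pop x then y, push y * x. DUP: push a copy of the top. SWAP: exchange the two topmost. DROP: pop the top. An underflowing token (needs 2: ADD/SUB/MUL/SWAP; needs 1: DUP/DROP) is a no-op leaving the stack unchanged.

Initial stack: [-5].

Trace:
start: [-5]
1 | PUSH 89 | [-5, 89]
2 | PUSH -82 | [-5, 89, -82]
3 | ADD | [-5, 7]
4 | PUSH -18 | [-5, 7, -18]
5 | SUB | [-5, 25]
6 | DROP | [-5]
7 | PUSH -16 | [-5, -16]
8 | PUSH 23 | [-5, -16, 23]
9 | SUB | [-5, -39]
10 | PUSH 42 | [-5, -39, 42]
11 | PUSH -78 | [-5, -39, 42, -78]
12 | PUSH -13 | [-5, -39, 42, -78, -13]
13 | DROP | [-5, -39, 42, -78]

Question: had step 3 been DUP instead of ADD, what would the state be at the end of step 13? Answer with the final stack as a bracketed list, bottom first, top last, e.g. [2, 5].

(re-executing from step 3 with the substitution; state before step 3: [-5, 89, -82])
3 | DUP | [-5, 89, -82, -82]
4 | PUSH -18 | [-5, 89, -82, -82, -18]
5 | SUB | [-5, 89, -82, -64]
6 | DROP | [-5, 89, -82]
7 | PUSH -16 | [-5, 89, -82, -16]
8 | PUSH 23 | [-5, 89, -82, -16, 23]
9 | SUB | [-5, 89, -82, -39]
10 | PUSH 42 | [-5, 89, -82, -39, 42]
11 | PUSH -78 | [-5, 89, -82, -39, 42, -78]
12 | PUSH -13 | [-5, 89, -82, -39, 42, -78, -13]
13 | DROP | [-5, 89, -82, -39, 42, -78]

[-5, 89, -82, -39, 42, -78]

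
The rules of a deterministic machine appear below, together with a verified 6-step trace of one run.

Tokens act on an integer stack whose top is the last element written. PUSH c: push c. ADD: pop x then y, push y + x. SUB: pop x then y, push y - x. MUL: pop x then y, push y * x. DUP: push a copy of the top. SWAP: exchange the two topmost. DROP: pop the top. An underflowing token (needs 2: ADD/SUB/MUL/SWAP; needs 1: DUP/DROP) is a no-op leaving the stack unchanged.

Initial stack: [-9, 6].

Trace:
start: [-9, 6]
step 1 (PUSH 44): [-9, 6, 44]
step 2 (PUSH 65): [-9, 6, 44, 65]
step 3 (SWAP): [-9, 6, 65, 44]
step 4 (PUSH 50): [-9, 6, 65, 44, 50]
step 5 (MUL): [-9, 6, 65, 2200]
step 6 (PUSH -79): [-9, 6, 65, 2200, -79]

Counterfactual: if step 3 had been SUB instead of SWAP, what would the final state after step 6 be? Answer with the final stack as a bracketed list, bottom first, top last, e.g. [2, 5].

[-9, 6, -1050, -79]

(re-executing from step 3 with the substitution; state before step 3: [-9, 6, 44, 65])
step 3 (SUB): [-9, 6, -21]
step 4 (PUSH 50): [-9, 6, -21, 50]
step 5 (MUL): [-9, 6, -1050]
step 6 (PUSH -79): [-9, 6, -1050, -79]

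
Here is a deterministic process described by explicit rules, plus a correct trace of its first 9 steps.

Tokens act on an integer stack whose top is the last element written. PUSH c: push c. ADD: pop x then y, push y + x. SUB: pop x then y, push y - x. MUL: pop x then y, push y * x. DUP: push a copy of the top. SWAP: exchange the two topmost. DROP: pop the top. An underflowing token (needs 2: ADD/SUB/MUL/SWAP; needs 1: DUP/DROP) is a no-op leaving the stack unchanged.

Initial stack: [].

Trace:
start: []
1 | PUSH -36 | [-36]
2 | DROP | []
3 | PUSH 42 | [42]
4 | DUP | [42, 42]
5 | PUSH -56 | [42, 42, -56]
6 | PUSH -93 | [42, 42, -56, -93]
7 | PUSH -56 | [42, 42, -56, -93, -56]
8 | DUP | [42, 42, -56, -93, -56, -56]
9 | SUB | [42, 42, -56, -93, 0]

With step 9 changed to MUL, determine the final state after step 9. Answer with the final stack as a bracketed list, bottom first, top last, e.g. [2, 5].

(re-executing from step 9 with the substitution; state before step 9: [42, 42, -56, -93, -56, -56])
9 | MUL | [42, 42, -56, -93, 3136]

[42, 42, -56, -93, 3136]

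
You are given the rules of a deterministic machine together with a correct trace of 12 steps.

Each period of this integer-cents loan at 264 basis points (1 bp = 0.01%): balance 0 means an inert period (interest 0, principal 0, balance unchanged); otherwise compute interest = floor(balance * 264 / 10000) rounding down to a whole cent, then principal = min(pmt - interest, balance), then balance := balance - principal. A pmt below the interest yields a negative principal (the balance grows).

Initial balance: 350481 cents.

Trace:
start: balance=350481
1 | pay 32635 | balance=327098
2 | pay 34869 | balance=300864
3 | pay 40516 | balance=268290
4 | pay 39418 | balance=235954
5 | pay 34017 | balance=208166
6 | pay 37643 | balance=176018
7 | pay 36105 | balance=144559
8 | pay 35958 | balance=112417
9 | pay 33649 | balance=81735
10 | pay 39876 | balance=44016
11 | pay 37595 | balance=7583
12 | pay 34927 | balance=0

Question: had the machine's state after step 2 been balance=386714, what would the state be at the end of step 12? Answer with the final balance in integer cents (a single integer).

84262

state after step 2 := balance=386714
3 | pay 40516 | balance=356407
4 | pay 39418 | balance=326398
5 | pay 34017 | balance=300997
6 | pay 37643 | balance=271300
7 | pay 36105 | balance=242357
8 | pay 35958 | balance=212797
9 | pay 33649 | balance=184765
10 | pay 39876 | balance=149766
11 | pay 37595 | balance=116124
12 | pay 34927 | balance=84262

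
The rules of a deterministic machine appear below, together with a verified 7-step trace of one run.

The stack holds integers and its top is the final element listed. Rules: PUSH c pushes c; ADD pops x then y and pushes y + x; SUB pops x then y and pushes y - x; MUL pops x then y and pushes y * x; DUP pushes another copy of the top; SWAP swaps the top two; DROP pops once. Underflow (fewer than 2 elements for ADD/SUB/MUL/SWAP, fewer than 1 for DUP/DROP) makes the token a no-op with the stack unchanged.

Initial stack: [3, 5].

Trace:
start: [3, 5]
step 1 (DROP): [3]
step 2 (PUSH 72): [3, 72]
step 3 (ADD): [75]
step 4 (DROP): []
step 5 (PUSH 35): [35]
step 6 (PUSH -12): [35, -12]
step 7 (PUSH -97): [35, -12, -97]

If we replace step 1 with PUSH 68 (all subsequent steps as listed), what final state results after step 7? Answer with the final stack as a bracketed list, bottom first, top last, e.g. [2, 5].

[3, 5, 35, -12, -97]

(re-executing from step 1 with the substitution; state before step 1: [3, 5])
step 1 (PUSH 68): [3, 5, 68]
step 2 (PUSH 72): [3, 5, 68, 72]
step 3 (ADD): [3, 5, 140]
step 4 (DROP): [3, 5]
step 5 (PUSH 35): [3, 5, 35]
step 6 (PUSH -12): [3, 5, 35, -12]
step 7 (PUSH -97): [3, 5, 35, -12, -97]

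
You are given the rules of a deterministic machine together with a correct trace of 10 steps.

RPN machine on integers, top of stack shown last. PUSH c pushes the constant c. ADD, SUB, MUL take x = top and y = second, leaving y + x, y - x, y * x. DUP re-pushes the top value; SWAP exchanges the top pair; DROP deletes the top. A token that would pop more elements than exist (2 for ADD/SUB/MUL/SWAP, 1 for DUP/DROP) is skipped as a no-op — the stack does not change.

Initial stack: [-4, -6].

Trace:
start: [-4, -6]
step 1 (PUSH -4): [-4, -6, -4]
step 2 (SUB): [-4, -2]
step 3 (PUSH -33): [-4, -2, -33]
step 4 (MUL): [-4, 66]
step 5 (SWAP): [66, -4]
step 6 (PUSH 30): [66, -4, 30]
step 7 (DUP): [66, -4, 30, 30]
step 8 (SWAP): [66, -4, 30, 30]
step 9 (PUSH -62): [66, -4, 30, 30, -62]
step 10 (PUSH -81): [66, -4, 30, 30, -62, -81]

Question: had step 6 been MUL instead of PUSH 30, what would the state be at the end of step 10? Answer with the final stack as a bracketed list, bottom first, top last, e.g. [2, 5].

(re-executing from step 6 with the substitution; state before step 6: [66, -4])
step 6 (MUL): [-264]
step 7 (DUP): [-264, -264]
step 8 (SWAP): [-264, -264]
step 9 (PUSH -62): [-264, -264, -62]
step 10 (PUSH -81): [-264, -264, -62, -81]

[-264, -264, -62, -81]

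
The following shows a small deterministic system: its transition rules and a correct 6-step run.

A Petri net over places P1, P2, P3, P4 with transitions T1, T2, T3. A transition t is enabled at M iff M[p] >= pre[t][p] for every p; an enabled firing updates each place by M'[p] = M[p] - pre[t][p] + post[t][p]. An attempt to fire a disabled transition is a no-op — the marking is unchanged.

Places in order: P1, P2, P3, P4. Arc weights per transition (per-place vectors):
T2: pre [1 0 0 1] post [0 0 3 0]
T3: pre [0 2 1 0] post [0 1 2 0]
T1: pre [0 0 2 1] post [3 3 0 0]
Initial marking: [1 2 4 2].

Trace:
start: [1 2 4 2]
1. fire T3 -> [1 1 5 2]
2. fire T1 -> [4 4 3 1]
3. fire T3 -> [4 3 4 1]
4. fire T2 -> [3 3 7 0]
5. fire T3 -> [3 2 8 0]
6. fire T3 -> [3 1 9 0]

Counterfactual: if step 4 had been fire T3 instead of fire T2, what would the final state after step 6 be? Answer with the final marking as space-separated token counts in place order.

(re-executing from step 4 with the substitution; state before step 4: [4 3 4 1])
4. fire T3 -> [4 2 5 1]
5. fire T3 -> [4 1 6 1]
6. fire T3 -> [4 1 6 1]

4 1 6 1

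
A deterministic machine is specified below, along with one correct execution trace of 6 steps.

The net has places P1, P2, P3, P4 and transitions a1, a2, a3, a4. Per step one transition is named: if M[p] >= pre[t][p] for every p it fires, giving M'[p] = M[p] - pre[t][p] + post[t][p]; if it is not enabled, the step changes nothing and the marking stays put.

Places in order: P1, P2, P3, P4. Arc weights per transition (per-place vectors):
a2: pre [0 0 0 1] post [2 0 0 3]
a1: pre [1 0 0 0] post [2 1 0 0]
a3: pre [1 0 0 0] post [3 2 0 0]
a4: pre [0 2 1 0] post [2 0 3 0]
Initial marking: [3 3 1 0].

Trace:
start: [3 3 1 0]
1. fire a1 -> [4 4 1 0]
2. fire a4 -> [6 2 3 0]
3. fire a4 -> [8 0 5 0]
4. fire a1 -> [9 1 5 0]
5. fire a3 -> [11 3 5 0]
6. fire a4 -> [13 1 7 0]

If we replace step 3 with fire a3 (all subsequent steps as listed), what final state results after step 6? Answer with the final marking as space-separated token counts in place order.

(re-executing from step 3 with the substitution; state before step 3: [6 2 3 0])
3. fire a3 -> [8 4 3 0]
4. fire a1 -> [9 5 3 0]
5. fire a3 -> [11 7 3 0]
6. fire a4 -> [13 5 5 0]

13 5 5 0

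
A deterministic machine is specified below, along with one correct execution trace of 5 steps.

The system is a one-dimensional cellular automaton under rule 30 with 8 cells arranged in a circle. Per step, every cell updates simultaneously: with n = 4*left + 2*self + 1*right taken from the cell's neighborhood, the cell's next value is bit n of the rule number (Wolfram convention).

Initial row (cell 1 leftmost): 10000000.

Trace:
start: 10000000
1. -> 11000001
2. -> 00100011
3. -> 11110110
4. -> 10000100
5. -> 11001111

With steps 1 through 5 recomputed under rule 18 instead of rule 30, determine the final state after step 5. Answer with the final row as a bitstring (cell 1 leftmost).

(re-executing steps 1..5 under rule 18; state before step 1: 10000000)
1. -> 01000001
2. -> 00100010
3. -> 01010101
4. -> 00000000
5. -> 00000000

00000000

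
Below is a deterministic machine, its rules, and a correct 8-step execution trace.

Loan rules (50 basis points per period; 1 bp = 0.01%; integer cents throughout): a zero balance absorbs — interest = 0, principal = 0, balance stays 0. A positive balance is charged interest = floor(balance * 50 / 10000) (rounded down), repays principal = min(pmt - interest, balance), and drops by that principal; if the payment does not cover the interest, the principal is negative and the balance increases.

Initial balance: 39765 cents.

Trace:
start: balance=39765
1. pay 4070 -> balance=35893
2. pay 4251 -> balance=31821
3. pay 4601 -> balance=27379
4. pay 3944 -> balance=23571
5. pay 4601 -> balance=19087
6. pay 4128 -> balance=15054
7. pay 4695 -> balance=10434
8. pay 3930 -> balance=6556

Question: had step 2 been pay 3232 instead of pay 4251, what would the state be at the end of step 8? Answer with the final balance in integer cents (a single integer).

(re-executing from step 2 with the substitution; state before step 2: balance=35893)
2. pay 3232 -> balance=32840
3. pay 4601 -> balance=28403
4. pay 3944 -> balance=24601
5. pay 4601 -> balance=20123
6. pay 4128 -> balance=16095
7. pay 4695 -> balance=11480
8. pay 3930 -> balance=7607

7607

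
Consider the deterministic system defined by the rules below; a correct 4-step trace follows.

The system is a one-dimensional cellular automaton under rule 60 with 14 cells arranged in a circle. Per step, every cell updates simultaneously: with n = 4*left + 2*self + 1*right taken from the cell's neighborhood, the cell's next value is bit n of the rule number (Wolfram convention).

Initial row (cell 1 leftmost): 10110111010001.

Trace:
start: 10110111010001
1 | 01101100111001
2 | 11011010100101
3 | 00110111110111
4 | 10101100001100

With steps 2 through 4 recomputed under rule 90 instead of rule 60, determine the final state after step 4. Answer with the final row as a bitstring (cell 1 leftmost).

(re-executing steps 2..4 under rule 90; state before step 2: 01101100111001)
2 | 01101111101110
3 | 11101000101011
4 | 00100101000010

00100101000010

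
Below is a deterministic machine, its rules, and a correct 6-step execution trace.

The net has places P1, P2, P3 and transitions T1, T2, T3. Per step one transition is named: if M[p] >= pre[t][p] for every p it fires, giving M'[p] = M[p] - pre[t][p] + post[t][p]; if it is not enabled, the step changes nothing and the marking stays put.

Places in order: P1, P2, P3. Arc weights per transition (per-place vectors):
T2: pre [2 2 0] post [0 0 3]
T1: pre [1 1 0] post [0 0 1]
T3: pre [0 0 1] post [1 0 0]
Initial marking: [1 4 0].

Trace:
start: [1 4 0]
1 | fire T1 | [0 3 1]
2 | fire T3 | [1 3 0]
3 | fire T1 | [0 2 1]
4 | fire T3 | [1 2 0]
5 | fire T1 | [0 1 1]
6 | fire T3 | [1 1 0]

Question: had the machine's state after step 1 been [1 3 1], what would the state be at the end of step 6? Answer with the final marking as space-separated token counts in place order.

2 1 0

state after step 1 := [1 3 1]
2 | fire T3 | [2 3 0]
3 | fire T1 | [1 2 1]
4 | fire T3 | [2 2 0]
5 | fire T1 | [1 1 1]
6 | fire T3 | [2 1 0]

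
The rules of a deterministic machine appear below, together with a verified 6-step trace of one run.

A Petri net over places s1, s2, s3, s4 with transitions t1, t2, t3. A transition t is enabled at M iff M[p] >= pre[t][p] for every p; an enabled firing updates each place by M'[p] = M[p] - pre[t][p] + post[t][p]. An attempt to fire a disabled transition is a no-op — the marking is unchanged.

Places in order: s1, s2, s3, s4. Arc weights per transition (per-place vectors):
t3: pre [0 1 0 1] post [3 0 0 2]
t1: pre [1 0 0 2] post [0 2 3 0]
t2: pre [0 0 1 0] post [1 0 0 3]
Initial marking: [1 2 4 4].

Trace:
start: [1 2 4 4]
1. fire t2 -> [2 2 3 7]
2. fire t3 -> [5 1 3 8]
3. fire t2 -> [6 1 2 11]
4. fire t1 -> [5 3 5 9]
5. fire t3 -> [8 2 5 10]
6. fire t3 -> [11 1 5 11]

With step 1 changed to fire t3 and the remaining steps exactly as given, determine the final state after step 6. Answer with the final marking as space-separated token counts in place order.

(re-executing from step 1 with the substitution; state before step 1: [1 2 4 4])
1. fire t3 -> [4 1 4 5]
2. fire t3 -> [7 0 4 6]
3. fire t2 -> [8 0 3 9]
4. fire t1 -> [7 2 6 7]
5. fire t3 -> [10 1 6 8]
6. fire t3 -> [13 0 6 9]

13 0 6 9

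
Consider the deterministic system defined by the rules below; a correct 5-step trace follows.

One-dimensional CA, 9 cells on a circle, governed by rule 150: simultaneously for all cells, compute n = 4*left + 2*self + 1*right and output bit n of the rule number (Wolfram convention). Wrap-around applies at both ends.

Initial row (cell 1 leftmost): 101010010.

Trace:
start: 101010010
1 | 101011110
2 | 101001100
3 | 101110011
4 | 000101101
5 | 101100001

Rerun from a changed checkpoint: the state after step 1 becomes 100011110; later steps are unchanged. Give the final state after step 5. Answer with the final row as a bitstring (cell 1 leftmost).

state after step 1 := 100011110
2 | 110101100
3 | 000100011
4 | 101110100
5 | 100100111

100100111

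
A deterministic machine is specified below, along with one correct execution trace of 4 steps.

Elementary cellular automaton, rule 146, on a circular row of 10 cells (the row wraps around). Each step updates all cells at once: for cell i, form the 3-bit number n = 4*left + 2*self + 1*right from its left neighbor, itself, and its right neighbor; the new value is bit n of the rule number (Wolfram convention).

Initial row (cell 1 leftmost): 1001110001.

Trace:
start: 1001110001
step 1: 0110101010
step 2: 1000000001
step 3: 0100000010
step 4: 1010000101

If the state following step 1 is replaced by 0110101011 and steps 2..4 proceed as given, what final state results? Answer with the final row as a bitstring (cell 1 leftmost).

0000000000

state after step 1 := 0110101011
step 2: 0000000000
step 3: 0000000000
step 4: 0000000000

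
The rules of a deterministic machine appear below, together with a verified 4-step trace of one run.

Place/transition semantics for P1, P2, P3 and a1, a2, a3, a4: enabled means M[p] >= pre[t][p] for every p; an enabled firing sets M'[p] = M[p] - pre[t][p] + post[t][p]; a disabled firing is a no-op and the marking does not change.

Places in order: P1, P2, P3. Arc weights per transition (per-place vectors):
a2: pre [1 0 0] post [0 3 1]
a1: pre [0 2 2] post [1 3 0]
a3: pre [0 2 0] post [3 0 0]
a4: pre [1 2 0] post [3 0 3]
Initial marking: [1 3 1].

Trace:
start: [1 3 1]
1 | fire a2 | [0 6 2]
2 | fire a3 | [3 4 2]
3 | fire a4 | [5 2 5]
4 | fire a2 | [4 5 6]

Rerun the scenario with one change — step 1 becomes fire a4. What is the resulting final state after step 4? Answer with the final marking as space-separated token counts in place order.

2 4 5

(re-executing from step 1 with the substitution; state before step 1: [1 3 1])
1 | fire a4 | [3 1 4]
2 | fire a3 | [3 1 4]
3 | fire a4 | [3 1 4]
4 | fire a2 | [2 4 5]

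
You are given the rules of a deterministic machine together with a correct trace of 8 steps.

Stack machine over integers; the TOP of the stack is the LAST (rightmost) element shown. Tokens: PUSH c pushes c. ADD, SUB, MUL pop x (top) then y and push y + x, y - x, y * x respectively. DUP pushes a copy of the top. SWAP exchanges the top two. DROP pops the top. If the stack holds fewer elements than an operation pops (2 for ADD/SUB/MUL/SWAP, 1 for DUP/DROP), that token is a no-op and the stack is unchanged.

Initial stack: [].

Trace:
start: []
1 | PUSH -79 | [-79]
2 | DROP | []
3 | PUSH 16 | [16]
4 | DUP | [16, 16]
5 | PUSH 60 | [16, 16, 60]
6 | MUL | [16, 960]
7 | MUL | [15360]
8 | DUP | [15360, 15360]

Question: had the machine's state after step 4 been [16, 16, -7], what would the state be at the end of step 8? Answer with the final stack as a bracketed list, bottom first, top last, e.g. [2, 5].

[16, -6720, -6720]

state after step 4 := [16, 16, -7]
5 | PUSH 60 | [16, 16, -7, 60]
6 | MUL | [16, 16, -420]
7 | MUL | [16, -6720]
8 | DUP | [16, -6720, -6720]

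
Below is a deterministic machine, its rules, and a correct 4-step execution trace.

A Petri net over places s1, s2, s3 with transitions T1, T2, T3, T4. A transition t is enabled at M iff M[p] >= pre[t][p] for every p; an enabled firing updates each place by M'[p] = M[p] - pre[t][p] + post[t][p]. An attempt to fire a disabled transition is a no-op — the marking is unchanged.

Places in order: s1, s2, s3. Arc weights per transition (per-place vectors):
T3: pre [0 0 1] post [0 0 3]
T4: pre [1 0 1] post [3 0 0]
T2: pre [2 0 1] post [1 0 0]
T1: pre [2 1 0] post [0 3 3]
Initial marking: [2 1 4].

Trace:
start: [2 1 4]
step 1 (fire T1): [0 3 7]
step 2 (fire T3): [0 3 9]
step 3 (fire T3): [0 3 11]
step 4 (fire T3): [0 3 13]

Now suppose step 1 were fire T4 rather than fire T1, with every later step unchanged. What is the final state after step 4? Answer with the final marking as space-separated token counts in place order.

4 1 9

(re-executing from step 1 with the substitution; state before step 1: [2 1 4])
step 1 (fire T4): [4 1 3]
step 2 (fire T3): [4 1 5]
step 3 (fire T3): [4 1 7]
step 4 (fire T3): [4 1 9]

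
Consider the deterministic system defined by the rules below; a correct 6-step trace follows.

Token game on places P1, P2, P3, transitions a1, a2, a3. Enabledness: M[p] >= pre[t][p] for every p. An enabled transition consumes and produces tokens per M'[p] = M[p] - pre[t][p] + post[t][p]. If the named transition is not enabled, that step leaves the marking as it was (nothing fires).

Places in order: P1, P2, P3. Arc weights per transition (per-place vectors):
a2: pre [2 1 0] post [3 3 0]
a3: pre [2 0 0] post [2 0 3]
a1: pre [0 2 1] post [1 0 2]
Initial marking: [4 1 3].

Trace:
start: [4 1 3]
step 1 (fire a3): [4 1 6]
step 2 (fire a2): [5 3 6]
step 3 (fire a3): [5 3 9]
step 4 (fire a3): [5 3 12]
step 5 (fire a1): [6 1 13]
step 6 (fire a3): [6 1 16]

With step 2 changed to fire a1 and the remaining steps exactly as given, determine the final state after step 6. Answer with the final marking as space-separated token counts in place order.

4 1 15

(re-executing from step 2 with the substitution; state before step 2: [4 1 6])
step 2 (fire a1): [4 1 6]
step 3 (fire a3): [4 1 9]
step 4 (fire a3): [4 1 12]
step 5 (fire a1): [4 1 12]
step 6 (fire a3): [4 1 15]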